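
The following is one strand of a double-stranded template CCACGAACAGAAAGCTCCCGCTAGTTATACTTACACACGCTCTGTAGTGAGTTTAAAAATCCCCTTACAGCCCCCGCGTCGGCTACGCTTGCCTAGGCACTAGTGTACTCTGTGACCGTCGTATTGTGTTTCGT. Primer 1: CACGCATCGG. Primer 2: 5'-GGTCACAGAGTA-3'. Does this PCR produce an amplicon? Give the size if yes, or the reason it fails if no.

No product — primer 1 has no binding site in the template.

Primer 1 (CACGCATCGG) does not match the top strand, and its reverse complement CCGATGCGTG does not match either.
With no annealing site for primer 1, no amplification occurs.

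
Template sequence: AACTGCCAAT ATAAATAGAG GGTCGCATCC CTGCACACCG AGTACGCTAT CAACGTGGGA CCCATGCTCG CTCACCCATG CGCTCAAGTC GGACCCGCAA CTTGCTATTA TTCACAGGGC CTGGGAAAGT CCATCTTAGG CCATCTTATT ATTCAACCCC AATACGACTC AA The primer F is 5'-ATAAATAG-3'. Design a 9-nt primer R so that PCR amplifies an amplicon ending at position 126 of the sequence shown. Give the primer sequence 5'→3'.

5'-TCCCAGGCC-3'

The forward primer binds at positions 11–18; the product's 3' end on the top strand is position 126.
The reverse primer anneals to the top strand over positions 118–126, i.e. to GGCCTGGGA.
Its sequence written 5'→3' is the reverse complement: TCCCAGGCC.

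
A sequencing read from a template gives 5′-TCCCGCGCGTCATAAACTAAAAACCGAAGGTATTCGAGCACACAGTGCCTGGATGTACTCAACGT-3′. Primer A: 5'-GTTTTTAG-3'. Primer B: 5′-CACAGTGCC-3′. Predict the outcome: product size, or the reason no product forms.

No product — the primers' 3' ends point away from each other.

Primer A (GTTTTTAG) has reverse complement CTAAAAAC, which matches the top strand at positions 17–24; primer A anneals to the top strand there with its 3' end pointing upstream toward position 17.
Primer B (CACAGTGCC) matches the top strand directly at positions 41–49; it anneals to the bottom strand with its 3' end pointing downstream toward position 49.
The 3' ends diverge (primer A extends toward position 1, primer B toward position 65), so the primers never converge on a shared product.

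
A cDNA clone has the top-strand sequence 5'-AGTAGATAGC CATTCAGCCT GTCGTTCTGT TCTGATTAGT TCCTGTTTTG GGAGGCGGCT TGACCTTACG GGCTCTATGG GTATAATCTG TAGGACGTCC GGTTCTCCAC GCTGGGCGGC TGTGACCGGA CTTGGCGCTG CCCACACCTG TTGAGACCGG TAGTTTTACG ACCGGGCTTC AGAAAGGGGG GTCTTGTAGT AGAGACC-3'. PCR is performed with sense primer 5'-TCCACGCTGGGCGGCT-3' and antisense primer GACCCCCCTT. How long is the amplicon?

88 bp

Scanning the template, TCCACGCTGGGCGGCT occurs at positions 106–121; this primer anneals to the bottom strand there with its 3' end pointing downstream.
The reverse primer's reverse complement is AAGGGGGGTC, which matches the template at positions 184–193.
The product runs from position 106 to position 193, so its length is 193 − 106 + 1 = 88 bp.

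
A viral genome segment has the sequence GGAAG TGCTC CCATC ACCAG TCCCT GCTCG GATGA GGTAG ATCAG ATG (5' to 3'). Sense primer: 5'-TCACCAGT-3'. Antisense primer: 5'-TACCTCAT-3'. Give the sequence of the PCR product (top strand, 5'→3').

5'-TCACCAGTCCCTGCTCGGATGAGGTA-3'

Scanning the template, TCACCAGT occurs at positions 14–21; this primer anneals to the bottom strand there with its 3' end pointing downstream.
Taking the reverse complement of TACCTCAT gives ATGAGGTA, found at positions 32–39 on the template; the primer anneals here to the top strand with its 3' end pointing upstream.
The product is the template from position 14 through 39 (26 bp).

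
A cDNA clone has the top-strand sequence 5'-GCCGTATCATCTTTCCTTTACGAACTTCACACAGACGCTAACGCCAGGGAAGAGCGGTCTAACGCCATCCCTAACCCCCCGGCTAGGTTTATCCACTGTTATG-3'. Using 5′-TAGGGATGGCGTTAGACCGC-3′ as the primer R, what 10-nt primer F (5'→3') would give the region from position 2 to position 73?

The reverse primer's reverse complement GCGGTCTAACGCCATCCCTA matches the template at positions 54–73; the product starts at position 2.
The forward primer is identical to the top strand over positions 2–11: CCGTATCATC.

5'-CCGTATCATC-3'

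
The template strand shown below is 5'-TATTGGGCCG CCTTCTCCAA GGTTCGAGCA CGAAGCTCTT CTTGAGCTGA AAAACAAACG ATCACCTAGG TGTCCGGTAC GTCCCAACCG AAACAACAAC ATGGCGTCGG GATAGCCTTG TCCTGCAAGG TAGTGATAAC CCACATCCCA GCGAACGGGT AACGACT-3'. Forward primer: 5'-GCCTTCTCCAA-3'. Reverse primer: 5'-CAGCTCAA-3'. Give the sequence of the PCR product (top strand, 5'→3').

5'-GCCTTCTCCAAGGTTCGAGCACGAAGCTCTTCTTGAGCTG-3'

The forward primer matches the template at positions 10–20.
The reverse primer's reverse complement is TTGAGCTG, which matches the template at positions 42–49.
The product is the template from position 10 through 49 (40 bp).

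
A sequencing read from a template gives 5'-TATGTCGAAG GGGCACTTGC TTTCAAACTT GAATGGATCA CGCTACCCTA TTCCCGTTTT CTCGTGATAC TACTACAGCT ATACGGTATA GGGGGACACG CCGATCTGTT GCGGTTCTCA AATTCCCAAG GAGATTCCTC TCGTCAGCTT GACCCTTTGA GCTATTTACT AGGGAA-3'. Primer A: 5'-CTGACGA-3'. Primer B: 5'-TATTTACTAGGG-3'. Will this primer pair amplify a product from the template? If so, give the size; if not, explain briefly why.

Primer A (CTGACGA) has reverse complement TCGTCAG, which matches the top strand at positions 141–147; primer A anneals to the top strand there with its 3' end pointing upstream toward position 141.
Primer B (TATTTACTAGGG) matches the top strand directly at positions 163–174; it anneals to the bottom strand with its 3' end pointing downstream toward position 174.
The 3' ends diverge (primer A extends toward position 1, primer B toward position 176), so the primers never converge on a shared product.

No product — the primers' 3' ends point away from each other.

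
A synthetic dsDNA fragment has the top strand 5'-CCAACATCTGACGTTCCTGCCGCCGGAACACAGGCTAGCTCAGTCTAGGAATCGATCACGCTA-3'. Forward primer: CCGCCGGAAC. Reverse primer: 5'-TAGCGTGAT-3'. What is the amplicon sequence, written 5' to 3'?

Scanning the template, CCGCCGGAAC occurs at positions 20–29; this primer anneals to the bottom strand there with its 3' end pointing downstream.
Reverse complement of the reverse primer: ATCACGCTA. This occurs on the top strand at positions 55–63.
The product is the template from position 20 through 63 (44 bp).

5'-CCGCCGGAACACAGGCTAGCTCAGTCTAGGAATCGATCACGCTA-3'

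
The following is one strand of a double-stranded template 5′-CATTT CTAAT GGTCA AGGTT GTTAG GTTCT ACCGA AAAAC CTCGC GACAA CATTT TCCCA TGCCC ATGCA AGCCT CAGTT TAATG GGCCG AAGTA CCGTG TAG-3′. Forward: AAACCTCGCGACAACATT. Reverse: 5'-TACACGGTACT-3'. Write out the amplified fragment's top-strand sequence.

5'-AAACCTCGCGACAACATTTTCCCATGCCCATGCAAGCCTCAGTTTAATGGGCCGAAGTACCGTGTA-3'

Forward primer AAACCTCGCGACAACATT is found on the top strand at positions 37–54.
The reverse primer's reverse complement is AGTACCGTGTA, which matches the template at positions 92–102.
The product is the template from position 37 through 102 (66 bp).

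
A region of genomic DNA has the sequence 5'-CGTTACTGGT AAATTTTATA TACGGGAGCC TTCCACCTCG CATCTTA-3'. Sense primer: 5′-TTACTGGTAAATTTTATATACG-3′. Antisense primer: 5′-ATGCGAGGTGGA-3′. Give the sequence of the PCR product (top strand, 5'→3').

5'-TTACTGGTAAATTTTATATACGGGAGCCTTCCACCTCGCAT-3'

Scanning the template, TTACTGGTAAATTTTATATACG occurs at positions 3–24; this primer anneals to the bottom strand there with its 3' end pointing downstream.
Taking the reverse complement of ATGCGAGGTGGA gives TCCACCTCGCAT, found at positions 32–43 on the template; the primer anneals here to the top strand with its 3' end pointing upstream.
The product is the template from position 3 through 43 (41 bp).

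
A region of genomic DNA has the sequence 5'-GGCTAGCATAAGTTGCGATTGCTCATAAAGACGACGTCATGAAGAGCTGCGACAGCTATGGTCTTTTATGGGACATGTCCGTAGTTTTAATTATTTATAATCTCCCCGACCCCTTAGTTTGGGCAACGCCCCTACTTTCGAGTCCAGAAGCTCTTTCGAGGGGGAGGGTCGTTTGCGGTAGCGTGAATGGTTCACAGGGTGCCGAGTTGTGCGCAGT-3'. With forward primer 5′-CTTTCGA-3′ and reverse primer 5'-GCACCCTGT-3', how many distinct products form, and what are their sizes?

The forward primer CTTTCGA matches the top strand at positions 135–141, 153–159.
The reverse primer's reverse complement is ACAGGGTGC, matching at positions 194–202.
Each forward site pairs with the reverse site to give a product ending at position 202: sizes 68, 50 bp.

Two products: 68 bp, 50 bp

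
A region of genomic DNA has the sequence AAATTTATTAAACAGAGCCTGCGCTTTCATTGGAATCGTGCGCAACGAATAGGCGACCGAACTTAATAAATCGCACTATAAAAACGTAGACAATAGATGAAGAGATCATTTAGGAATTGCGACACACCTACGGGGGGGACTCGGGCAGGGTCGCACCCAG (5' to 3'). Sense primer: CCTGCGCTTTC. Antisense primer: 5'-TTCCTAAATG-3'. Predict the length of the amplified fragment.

Scanning the template, CCTGCGCTTTC occurs at positions 18–28; this primer anneals to the bottom strand there with its 3' end pointing downstream.
Taking the reverse complement of TTCCTAAATG gives CATTTAGGAA, found at positions 107–116 on the template; the primer anneals here to the top strand with its 3' end pointing upstream.
Product length = (reverse-primer end) − (forward-primer start) + 1 = 116 − 18 + 1 = 99 bp.

99 bp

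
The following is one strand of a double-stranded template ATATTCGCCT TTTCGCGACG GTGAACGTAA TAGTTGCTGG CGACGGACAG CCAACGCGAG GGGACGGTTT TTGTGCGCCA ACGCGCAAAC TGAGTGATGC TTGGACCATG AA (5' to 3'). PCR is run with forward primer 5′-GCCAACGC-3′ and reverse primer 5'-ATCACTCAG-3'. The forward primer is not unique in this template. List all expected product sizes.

The forward primer GCCAACGC matches the top strand at positions 50–57, 77–84.
The reverse primer's reverse complement is CTGAGTGAT, matching at positions 90–98.
Each forward site pairs with the reverse site to give a product ending at position 98: sizes 49, 22 bp.

49 bp, 22 bp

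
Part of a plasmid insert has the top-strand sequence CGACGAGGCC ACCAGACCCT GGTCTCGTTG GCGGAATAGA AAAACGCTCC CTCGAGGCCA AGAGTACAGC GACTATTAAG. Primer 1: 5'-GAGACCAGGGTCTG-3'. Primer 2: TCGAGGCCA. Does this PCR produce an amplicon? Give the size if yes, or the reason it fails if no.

Primer 1 (GAGACCAGGGTCTG) has reverse complement CAGACCCTGGTCTC, which matches the top strand at positions 13–26; primer 1 anneals to the top strand there with its 3' end pointing upstream toward position 13.
Primer 2 (TCGAGGCCA) matches the top strand directly at positions 52–60; it anneals to the bottom strand with its 3' end pointing downstream toward position 60.
The 3' ends diverge (primer 1 extends toward position 1, primer 2 toward position 80), so the primers never converge on a shared product.

No product — the primers' 3' ends point away from each other.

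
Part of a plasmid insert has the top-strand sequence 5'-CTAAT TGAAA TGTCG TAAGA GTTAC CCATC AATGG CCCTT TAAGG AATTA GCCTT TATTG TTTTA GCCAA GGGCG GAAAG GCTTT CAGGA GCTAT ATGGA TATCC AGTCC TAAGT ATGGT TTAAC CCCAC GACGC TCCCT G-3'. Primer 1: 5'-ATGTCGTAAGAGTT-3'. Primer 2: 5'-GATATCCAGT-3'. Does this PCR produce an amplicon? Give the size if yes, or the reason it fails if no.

Primer 1 (ATGTCGTAAGAGTT) matches the top strand at positions 10–23 (3' end points downstream).
Primer 2 (GATATCCAGT) also matches the top strand directly, at positions 99–108 — its reverse complement ACTGGATATC is not present.
Both primers anneal to the bottom strand with 3' ends pointing the same way, so neither can prime synthesis back toward the other.

No product — both primers anneal to the same strand and extend in the same direction.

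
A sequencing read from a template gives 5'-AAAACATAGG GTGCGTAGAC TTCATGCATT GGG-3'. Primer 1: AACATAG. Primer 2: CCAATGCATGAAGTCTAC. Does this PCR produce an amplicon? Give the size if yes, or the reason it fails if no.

Yes — a 30 bp product.

Primer 1 (AACATAG) matches the top strand at positions 3–9; it acts as a forward primer.
Primer 2's reverse complement is GTAGACTTCATGCATTGG, matching the top strand at positions 15–32; it acts as a reverse primer.
The 3' ends face each other across positions 3–32, giving a 30 bp product.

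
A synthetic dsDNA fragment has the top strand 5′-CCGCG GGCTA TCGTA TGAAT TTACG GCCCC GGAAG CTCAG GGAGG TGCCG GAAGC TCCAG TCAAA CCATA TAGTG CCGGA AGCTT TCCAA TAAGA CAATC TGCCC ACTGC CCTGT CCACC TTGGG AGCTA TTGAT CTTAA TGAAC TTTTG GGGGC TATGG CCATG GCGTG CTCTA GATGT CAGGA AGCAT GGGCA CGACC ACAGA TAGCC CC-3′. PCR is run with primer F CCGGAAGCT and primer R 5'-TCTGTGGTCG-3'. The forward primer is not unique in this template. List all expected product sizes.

The forward primer CCGGAAGCT matches the top strand at positions 29–37, 48–56, 76–84.
The reverse primer's reverse complement is CGACCACAGA, matching at positions 196–205.
Each forward site pairs with the reverse site to give a product ending at position 205: sizes 177, 158, 130 bp.

177 bp, 158 bp, 130 bp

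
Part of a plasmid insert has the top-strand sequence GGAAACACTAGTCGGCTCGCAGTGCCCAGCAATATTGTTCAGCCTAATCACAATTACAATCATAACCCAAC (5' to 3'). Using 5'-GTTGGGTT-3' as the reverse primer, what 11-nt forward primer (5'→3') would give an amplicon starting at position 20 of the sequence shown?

5'-CAGTGCCCAGC-3'

The reverse primer's reverse complement AACCCAAC matches the template at positions 64–71; the product starts at position 20.
The forward primer is identical to the top strand over positions 20–30: CAGTGCCCAGC.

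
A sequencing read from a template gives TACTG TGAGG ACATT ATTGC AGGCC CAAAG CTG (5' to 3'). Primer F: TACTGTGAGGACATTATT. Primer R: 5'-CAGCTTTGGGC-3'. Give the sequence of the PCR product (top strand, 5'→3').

5'-TACTGTGAGGACATTATTGCAGGCCCAAAGCTG-3'

The forward primer matches the template at positions 1–18.
Taking the reverse complement of CAGCTTTGGGC gives GCCCAAAGCTG, found at positions 23–33 on the template; the primer anneals here to the top strand with its 3' end pointing upstream.
The product is the template from position 1 through 33 (33 bp).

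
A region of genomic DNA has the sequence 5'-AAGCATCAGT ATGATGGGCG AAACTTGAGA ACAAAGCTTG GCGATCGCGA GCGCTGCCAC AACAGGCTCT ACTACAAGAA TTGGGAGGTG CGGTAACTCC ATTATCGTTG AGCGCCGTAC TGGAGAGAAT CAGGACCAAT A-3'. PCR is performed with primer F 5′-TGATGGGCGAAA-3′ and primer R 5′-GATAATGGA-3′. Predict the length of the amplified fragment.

The forward primer matches the template at positions 12–23.
The reverse primer's reverse complement is TCCATTATC, which matches the template at positions 98–106.
Product length = (reverse-primer end) − (forward-primer start) + 1 = 106 − 12 + 1 = 95 bp.

95 bp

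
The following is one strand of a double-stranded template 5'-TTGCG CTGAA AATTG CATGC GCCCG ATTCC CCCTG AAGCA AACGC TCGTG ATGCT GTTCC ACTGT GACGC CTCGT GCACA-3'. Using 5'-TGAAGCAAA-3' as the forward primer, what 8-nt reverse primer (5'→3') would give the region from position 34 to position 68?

The product's 3' end on the top strand is position 68.
The reverse primer anneals to the top strand over positions 61–68, i.e. to ACTGTGAC.
Its sequence written 5'→3' is the reverse complement: GTCACAGT.

5'-GTCACAGT-3'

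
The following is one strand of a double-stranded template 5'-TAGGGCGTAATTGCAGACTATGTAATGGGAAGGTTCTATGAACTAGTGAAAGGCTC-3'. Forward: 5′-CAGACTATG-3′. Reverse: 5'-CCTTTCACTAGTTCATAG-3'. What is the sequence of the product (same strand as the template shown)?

Scanning the template, CAGACTATG occurs at positions 14–22; this primer anneals to the bottom strand there with its 3' end pointing downstream.
Reverse complement of the reverse primer: CTATGAACTAGTGAAAGG. This occurs on the top strand at positions 36–53.
The product is the template from position 14 through 53 (40 bp).

5'-CAGACTATGTAATGGGAAGGTTCTATGAACTAGTGAAAGG-3'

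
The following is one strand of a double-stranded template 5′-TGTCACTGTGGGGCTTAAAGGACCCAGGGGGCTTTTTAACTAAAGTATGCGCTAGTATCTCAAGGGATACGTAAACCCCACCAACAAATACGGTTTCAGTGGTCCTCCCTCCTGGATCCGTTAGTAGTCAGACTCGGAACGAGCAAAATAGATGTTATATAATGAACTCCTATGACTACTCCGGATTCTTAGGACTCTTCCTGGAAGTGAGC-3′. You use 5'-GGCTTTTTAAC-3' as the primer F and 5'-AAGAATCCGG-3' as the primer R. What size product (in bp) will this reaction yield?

Forward primer GGCTTTTTAAC is found on the top strand at positions 30–40.
The reverse primer's reverse complement is CCGGATTCTT, which matches the template at positions 181–190.
Amplicon spans positions 30–190: 161 bp.

161 bp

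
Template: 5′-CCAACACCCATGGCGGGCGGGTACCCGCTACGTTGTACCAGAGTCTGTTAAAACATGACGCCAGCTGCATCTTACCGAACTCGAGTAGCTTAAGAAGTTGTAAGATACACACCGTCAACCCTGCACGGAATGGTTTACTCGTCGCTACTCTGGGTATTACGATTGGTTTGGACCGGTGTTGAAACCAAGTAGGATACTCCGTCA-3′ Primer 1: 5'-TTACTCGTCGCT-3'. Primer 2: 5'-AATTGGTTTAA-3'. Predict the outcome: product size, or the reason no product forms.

Primer 2 (AATTGGTTTAA) does not match the top strand, and its reverse complement TTAAACCAATT does not match either.
With no annealing site for primer 2, no amplification occurs.

No product — primer 2 has no binding site in the template.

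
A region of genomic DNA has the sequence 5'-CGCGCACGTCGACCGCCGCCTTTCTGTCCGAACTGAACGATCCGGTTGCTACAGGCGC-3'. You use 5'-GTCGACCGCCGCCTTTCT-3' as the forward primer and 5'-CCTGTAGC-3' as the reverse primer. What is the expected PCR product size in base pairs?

The forward primer matches the template at positions 8–25.
Taking the reverse complement of CCTGTAGC gives GCTACAGG, found at positions 48–55 on the template; the primer anneals here to the top strand with its 3' end pointing upstream.
The product runs from position 8 to position 55, so its length is 55 − 8 + 1 = 48 bp.

48 bp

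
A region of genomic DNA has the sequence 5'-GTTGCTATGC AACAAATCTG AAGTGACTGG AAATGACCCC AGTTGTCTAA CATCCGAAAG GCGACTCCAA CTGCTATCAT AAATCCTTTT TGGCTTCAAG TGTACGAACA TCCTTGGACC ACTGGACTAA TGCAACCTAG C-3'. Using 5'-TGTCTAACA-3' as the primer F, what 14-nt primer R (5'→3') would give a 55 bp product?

5'-TGAAGCCAAAAAGG-3'

The forward primer binds at positions 44–52, so a 55 bp product ends at position 44 + 55 − 1 = 98.
The reverse primer anneals to the top strand over positions 85–98, i.e. to CCTTTTTGGCTTCA.
Its sequence written 5'→3' is the reverse complement: TGAAGCCAAAAAGG.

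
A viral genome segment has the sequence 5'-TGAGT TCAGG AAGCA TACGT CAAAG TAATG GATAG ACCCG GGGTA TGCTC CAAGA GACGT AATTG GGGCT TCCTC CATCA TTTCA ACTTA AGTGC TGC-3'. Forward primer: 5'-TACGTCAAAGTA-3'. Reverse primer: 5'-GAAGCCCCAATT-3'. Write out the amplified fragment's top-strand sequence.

5'-TACGTCAAAGTAATGGATAGACCCGGGGTATGCTCCAAGAGACGTAATTGGGGCTTC-3'

Forward primer TACGTCAAAGTA is found on the top strand at positions 16–27.
Taking the reverse complement of GAAGCCCCAATT gives AATTGGGGCTTC, found at positions 61–72 on the template; the primer anneals here to the top strand with its 3' end pointing upstream.
The product is the template from position 16 through 72 (57 bp).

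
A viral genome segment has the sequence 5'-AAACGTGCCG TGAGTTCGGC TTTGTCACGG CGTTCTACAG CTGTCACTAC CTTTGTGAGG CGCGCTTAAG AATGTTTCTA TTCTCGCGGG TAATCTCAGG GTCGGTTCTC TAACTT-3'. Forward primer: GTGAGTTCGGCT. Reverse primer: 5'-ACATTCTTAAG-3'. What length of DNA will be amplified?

66 bp

The forward primer matches the template at positions 10–21.
Reverse complement of the reverse primer: CTTAAGAATGT. This occurs on the top strand at positions 65–75.
The product runs from position 10 to position 75, so its length is 75 − 10 + 1 = 66 bp.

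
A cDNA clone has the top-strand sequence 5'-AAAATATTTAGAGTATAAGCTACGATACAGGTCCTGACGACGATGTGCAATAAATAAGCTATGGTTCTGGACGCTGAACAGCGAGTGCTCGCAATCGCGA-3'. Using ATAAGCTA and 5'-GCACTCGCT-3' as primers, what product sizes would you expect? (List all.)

74 bp, 35 bp

The forward primer ATAAGCTA matches the top strand at positions 15–22, 54–61.
The reverse primer's reverse complement is AGCGAGTGC, matching at positions 80–88.
Each forward site pairs with the reverse site to give a product ending at position 88: sizes 74, 35 bp.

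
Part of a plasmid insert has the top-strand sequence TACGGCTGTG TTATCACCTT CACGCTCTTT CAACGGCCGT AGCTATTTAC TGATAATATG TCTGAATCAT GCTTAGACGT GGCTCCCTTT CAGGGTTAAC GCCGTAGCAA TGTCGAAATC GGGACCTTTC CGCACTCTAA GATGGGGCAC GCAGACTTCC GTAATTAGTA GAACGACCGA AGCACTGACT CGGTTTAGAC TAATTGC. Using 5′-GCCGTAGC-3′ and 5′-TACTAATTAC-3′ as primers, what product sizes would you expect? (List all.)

The forward primer GCCGTAGC matches the top strand at positions 36–43, 101–108.
The reverse primer's reverse complement is GTAATTAGTA, matching at positions 161–170.
Each forward site pairs with the reverse site to give a product ending at position 170: sizes 135, 70 bp.

135 bp, 70 bp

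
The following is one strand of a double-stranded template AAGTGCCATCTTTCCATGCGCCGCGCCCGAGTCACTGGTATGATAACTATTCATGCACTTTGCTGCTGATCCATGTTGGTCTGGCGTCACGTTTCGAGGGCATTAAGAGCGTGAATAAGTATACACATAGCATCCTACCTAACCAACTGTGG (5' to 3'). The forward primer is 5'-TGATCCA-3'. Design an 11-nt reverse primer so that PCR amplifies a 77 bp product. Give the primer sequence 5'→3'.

5'-GTTAGGTAGGA-3'

The forward primer binds at positions 67–73, so a 77 bp product ends at position 67 + 77 − 1 = 143.
The reverse primer anneals to the top strand over positions 133–143, i.e. to TCCTACCTAAC.
Its sequence written 5'→3' is the reverse complement: GTTAGGTAGGA.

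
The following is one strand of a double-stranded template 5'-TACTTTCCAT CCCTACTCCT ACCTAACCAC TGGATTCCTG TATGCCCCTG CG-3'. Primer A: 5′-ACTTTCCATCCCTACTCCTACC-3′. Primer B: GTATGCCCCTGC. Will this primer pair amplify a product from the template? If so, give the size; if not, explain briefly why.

No product — both primers anneal to the same strand and extend in the same direction.

Primer A (ACTTTCCATCCCTACTCCTACC) matches the top strand at positions 2–23 (3' end points downstream).
Primer B (GTATGCCCCTGC) also matches the top strand directly, at positions 40–51 — its reverse complement GCAGGGGCATAC is not present.
Both primers anneal to the bottom strand with 3' ends pointing the same way, so neither can prime synthesis back toward the other.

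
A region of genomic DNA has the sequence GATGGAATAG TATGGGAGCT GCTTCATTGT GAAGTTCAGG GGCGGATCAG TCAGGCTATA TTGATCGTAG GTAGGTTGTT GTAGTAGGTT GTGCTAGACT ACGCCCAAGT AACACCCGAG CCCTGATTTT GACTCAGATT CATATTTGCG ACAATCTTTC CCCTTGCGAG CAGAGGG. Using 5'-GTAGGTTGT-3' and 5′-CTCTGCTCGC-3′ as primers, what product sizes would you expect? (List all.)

The forward primer GTAGGTTGT matches the top strand at positions 71–79, 84–92.
The reverse primer's reverse complement is GCGAGCAGAG, matching at positions 166–175.
Each forward site pairs with the reverse site to give a product ending at position 175: sizes 105, 92 bp.

105 bp, 92 bp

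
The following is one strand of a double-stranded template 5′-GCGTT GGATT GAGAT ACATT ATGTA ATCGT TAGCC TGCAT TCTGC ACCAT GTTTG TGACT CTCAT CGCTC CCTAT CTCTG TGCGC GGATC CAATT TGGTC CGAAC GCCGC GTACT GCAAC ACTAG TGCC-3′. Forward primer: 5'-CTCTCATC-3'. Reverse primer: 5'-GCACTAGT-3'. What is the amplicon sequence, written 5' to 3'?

The forward primer matches the template at positions 59–66.
Reverse complement of the reverse primer: ACTAGTGC. This occurs on the top strand at positions 121–128.
The product is the template from position 59 through 128 (70 bp).

5'-CTCTCATCGCTCCCTATCTCTGTGCGCGGATCCAATTTGGTCCGAACGCCGCGTACTGCAACACTAGTGC-3'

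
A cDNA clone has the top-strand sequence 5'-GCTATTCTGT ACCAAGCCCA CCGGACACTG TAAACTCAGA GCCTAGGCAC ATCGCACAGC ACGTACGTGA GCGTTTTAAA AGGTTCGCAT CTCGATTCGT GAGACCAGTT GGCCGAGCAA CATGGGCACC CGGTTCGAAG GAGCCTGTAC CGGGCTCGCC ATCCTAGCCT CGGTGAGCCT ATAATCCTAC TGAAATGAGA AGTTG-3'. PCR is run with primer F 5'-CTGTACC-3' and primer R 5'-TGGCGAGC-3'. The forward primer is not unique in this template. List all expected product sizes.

The forward primer CTGTACC matches the top strand at positions 7–13, 145–151.
The reverse primer's reverse complement is GCTCGCCA, matching at positions 154–161.
Each forward site pairs with the reverse site to give a product ending at position 161: sizes 155, 17 bp.

155 bp, 17 bp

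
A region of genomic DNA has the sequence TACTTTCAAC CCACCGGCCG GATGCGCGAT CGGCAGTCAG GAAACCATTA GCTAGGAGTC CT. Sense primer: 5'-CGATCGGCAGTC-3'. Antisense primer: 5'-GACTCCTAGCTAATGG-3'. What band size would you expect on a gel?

Scanning the template, CGATCGGCAGTC occurs at positions 27–38; this primer anneals to the bottom strand there with its 3' end pointing downstream.
Taking the reverse complement of GACTCCTAGCTAATGG gives CCATTAGCTAGGAGTC, found at positions 45–60 on the template; the primer anneals here to the top strand with its 3' end pointing upstream.
Product length = (reverse-primer end) − (forward-primer start) + 1 = 60 − 27 + 1 = 34 bp.

34 bp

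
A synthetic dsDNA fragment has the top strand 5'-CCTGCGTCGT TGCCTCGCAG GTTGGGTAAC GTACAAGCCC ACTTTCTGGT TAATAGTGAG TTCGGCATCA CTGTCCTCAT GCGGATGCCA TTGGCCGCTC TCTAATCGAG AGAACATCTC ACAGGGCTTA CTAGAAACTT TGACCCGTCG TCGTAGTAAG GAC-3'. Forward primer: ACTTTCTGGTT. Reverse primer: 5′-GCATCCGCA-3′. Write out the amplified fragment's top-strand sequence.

Forward primer ACTTTCTGGTT is found on the top strand at positions 41–51.
Taking the reverse complement of GCATCCGCA gives TGCGGATGC, found at positions 80–88 on the template; the primer anneals here to the top strand with its 3' end pointing upstream.
The product is the template from position 41 through 88 (48 bp).

5'-ACTTTCTGGTTAATAGTGAGTTCGGCATCACTGTCCTCATGCGGATGC-3'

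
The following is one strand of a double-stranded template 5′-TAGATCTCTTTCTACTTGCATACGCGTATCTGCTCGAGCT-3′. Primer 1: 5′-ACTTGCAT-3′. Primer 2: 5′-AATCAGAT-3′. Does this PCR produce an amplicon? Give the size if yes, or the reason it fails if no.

No product — primer 2 has no binding site in the template.

Primer 2 (AATCAGAT) does not match the top strand, and its reverse complement ATCTGATT does not match either.
With no annealing site for primer 2, no amplification occurs.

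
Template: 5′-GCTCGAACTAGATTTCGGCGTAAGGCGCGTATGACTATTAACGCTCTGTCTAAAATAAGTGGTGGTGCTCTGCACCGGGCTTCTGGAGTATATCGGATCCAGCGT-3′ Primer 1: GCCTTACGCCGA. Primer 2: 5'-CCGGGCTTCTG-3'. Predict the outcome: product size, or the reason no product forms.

Primer 1 (GCCTTACGCCGA) has reverse complement TCGGCGTAAGGC, which matches the top strand at positions 15–26; primer 1 anneals to the top strand there with its 3' end pointing upstream toward position 15.
Primer 2 (CCGGGCTTCTG) matches the top strand directly at positions 75–85; it anneals to the bottom strand with its 3' end pointing downstream toward position 85.
The 3' ends diverge (primer 1 extends toward position 1, primer 2 toward position 105), so the primers never converge on a shared product.

No product — the primers' 3' ends point away from each other.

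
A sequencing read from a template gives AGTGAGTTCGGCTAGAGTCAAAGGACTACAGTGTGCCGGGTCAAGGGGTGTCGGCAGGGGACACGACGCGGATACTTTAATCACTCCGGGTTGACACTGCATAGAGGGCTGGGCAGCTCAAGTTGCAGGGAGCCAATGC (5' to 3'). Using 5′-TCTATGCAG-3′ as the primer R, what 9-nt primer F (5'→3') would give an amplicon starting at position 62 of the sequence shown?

The reverse primer's reverse complement CTGCATAGA matches the template at positions 97–105; the product starts at position 62.
The forward primer is identical to the top strand over positions 62–70: CACGACGCG.

5'-CACGACGCG-3'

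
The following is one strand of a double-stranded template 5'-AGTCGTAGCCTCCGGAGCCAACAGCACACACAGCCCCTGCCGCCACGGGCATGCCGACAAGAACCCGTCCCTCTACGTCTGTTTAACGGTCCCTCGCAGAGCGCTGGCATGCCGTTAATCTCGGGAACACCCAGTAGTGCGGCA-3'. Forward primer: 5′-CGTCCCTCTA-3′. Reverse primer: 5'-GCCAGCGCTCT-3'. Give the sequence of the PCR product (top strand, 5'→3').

5'-CGTCCCTCTACGTCTGTTTAACGGTCCCTCGCAGAGCGCTGGC-3'

The forward primer matches the template at positions 66–75.
Reverse complement of the reverse primer: AGAGCGCTGGC. This occurs on the top strand at positions 98–108.
The product is the template from position 66 through 108 (43 bp).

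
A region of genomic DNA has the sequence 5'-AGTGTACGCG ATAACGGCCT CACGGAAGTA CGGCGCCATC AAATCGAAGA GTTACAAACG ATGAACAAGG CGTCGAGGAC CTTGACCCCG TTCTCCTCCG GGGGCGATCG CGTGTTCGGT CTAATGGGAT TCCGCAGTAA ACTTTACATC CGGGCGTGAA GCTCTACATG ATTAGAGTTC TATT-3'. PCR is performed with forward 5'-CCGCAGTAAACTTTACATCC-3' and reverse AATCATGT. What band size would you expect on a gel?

42 bp

Scanning the template, CCGCAGTAAACTTTACATCC occurs at positions 132–151; this primer anneals to the bottom strand there with its 3' end pointing downstream.
Reverse complement of the reverse primer: ACATGATT. This occurs on the top strand at positions 166–173.
Product length = (reverse-primer end) − (forward-primer start) + 1 = 173 − 132 + 1 = 42 bp.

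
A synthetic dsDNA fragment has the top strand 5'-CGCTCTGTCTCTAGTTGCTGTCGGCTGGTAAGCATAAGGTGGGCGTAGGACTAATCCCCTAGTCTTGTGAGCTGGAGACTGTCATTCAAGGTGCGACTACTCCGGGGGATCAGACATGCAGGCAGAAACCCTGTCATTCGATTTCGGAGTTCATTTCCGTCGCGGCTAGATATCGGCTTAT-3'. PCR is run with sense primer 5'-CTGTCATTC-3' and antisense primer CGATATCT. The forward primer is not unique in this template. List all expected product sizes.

The forward primer CTGTCATTC matches the top strand at positions 79–87, 131–139.
The reverse primer's reverse complement is AGATATCG, matching at positions 168–175.
Each forward site pairs with the reverse site to give a product ending at position 175: sizes 97, 45 bp.

97 bp, 45 bp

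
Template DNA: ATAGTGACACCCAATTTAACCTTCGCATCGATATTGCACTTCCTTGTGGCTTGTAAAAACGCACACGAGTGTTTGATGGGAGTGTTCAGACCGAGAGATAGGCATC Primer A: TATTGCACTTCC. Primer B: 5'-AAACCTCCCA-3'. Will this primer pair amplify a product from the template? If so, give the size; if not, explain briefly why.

No product — primer B has no binding site in the template.

Primer B (AAACCTCCCA) does not match the top strand, and its reverse complement TGGGAGGTTT does not match either.
With no annealing site for primer B, no amplification occurs.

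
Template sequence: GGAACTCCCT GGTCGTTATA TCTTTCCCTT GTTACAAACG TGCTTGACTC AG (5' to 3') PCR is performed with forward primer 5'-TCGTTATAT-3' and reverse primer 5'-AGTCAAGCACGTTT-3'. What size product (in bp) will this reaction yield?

Scanning the template, TCGTTATAT occurs at positions 13–21; this primer anneals to the bottom strand there with its 3' end pointing downstream.
Taking the reverse complement of AGTCAAGCACGTTT gives AAACGTGCTTGACT, found at positions 36–49 on the template; the primer anneals here to the top strand with its 3' end pointing upstream.
Amplicon spans positions 13–49: 37 bp.

37 bp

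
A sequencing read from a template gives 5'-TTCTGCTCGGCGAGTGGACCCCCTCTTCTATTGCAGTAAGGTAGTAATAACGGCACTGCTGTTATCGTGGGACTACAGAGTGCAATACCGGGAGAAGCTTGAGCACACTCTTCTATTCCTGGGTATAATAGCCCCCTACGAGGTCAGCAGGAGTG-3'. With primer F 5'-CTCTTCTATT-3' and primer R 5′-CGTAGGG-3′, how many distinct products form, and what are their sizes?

The forward primer CTCTTCTATT matches the top strand at positions 23–32, 108–117.
The reverse primer's reverse complement is CCCTACG, matching at positions 134–140.
Each forward site pairs with the reverse site to give a product ending at position 140: sizes 118, 33 bp.

Two products: 118 bp, 33 bp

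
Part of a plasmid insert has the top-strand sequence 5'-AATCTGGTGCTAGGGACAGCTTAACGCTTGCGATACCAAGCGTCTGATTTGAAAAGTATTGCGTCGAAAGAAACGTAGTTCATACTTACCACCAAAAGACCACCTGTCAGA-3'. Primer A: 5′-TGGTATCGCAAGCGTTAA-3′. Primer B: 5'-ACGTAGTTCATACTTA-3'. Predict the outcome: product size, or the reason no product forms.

Primer A (TGGTATCGCAAGCGTTAA) has reverse complement TTAACGCTTGCGATACCA, which matches the top strand at positions 21–38; primer A anneals to the top strand there with its 3' end pointing upstream toward position 21.
Primer B (ACGTAGTTCATACTTA) matches the top strand directly at positions 73–88; it anneals to the bottom strand with its 3' end pointing downstream toward position 88.
The 3' ends diverge (primer A extends toward position 1, primer B toward position 111), so the primers never converge on a shared product.

No product — the primers' 3' ends point away from each other.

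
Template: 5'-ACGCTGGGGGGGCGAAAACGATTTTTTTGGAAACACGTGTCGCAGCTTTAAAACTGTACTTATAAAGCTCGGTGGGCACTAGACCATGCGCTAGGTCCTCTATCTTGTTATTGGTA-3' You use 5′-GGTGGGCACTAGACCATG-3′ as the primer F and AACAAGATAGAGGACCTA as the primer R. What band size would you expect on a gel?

39 bp

The forward primer matches the template at positions 71–88.
Reverse complement of the reverse primer: TAGGTCCTCTATCTTGTT. This occurs on the top strand at positions 92–109.
Amplicon spans positions 71–109: 39 bp.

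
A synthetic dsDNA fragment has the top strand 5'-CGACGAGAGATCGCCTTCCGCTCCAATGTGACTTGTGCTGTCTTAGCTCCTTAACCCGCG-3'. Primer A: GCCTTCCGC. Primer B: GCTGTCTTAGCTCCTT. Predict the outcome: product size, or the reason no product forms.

Primer A (GCCTTCCGC) matches the top strand at positions 13–21 (3' end points downstream).
Primer B (GCTGTCTTAGCTCCTT) also matches the top strand directly, at positions 37–52 — its reverse complement AAGGAGCTAAGACAGC is not present.
Both primers anneal to the bottom strand with 3' ends pointing the same way, so neither can prime synthesis back toward the other.

No product — both primers anneal to the same strand and extend in the same direction.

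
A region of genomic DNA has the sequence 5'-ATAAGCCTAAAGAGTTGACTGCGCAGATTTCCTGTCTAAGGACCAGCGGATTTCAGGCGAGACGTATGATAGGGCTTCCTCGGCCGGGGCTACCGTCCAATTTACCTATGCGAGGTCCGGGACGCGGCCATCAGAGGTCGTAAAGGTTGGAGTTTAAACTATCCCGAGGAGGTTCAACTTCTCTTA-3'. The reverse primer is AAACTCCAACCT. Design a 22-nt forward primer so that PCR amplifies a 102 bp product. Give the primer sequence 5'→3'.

The reverse primer's reverse complement AGGTTGGAGTTT matches the template at positions 144–155, so the product ends at position 155.
A 102 bp product then starts at position 155 − 102 + 1 = 54.
The forward primer is identical to the top strand there: CAGGCGAGACGTATGATAGGGC.

5'-CAGGCGAGACGTATGATAGGGC-3'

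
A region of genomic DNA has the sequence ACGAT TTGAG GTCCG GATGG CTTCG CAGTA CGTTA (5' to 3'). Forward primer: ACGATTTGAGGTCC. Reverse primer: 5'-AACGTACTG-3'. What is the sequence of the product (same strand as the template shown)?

5'-ACGATTTGAGGTCCGGATGGCTTCGCAGTACGTT-3'

Scanning the template, ACGATTTGAGGTCC occurs at positions 1–14; this primer anneals to the bottom strand there with its 3' end pointing downstream.
Taking the reverse complement of AACGTACTG gives CAGTACGTT, found at positions 26–34 on the template; the primer anneals here to the top strand with its 3' end pointing upstream.
The product is the template from position 1 through 34 (34 bp).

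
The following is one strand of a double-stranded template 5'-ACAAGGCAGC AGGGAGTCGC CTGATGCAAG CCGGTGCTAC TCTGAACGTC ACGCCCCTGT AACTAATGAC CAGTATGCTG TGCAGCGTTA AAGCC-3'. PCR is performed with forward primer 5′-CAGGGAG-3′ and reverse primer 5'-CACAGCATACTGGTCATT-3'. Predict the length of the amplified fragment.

73 bp

Scanning the template, CAGGGAG occurs at positions 10–16; this primer anneals to the bottom strand there with its 3' end pointing downstream.
Reverse complement of the reverse primer: AATGACCAGTATGCTGTG. This occurs on the top strand at positions 65–82.
Product length = (reverse-primer end) − (forward-primer start) + 1 = 82 − 10 + 1 = 73 bp.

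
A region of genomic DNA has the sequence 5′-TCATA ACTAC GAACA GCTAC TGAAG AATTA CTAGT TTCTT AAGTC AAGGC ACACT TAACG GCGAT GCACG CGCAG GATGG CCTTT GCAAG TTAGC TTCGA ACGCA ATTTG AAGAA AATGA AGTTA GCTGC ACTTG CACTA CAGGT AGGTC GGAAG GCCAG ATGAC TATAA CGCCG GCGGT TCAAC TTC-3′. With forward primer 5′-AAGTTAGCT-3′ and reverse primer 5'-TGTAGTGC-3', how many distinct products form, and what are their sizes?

The forward primer AAGTTAGCT matches the top strand at positions 88–96, 120–128.
The reverse primer's reverse complement is GCACTACA, matching at positions 135–142.
Each forward site pairs with the reverse site to give a product ending at position 142: sizes 55, 23 bp.

Two products: 55 bp, 23 bp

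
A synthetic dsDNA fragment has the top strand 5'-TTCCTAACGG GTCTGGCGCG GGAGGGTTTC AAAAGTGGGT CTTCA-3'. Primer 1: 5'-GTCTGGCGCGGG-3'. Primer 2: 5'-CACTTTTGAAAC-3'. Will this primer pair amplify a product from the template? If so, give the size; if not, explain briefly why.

Primer 1 (GTCTGGCGCGGG) matches the top strand at positions 11–22; it acts as a forward primer.
Primer 2's reverse complement is GTTTCAAAAGTG, matching the top strand at positions 26–37; it acts as a reverse primer.
The 3' ends face each other across positions 11–37, giving a 27 bp product.

Yes — a 27 bp product.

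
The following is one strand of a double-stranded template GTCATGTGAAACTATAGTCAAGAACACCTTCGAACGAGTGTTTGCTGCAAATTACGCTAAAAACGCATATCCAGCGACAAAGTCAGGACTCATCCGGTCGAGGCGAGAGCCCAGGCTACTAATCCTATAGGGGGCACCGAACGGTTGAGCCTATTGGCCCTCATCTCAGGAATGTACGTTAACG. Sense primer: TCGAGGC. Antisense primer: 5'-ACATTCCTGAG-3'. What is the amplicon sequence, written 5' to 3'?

5'-TCGAGGCGAGAGCCCAGGCTACTAATCCTATAGGGGGCACCGAACGGTTGAGCCTATTGGCCCTCATCTCAGGAATGT-3'

The forward primer matches the template at positions 98–104.
The reverse primer's reverse complement is CTCAGGAATGT, which matches the template at positions 165–175.
The product is the template from position 98 through 175 (78 bp).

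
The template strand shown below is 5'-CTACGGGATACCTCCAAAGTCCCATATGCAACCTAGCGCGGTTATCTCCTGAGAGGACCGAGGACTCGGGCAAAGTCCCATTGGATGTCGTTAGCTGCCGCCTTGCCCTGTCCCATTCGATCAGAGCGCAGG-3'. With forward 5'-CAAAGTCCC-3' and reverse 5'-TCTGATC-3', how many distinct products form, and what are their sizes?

Two products: 111 bp, 55 bp

The forward primer CAAAGTCCC matches the top strand at positions 15–23, 71–79.
The reverse primer's reverse complement is GATCAGA, matching at positions 119–125.
Each forward site pairs with the reverse site to give a product ending at position 125: sizes 111, 55 bp.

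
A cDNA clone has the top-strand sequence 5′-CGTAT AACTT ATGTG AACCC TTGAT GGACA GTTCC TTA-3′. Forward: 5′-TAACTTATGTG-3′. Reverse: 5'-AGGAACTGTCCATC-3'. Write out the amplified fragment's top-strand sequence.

5'-TAACTTATGTGAACCCTTGATGGACAGTTCCT-3'

The forward primer matches the template at positions 5–15.
Reverse complement of the reverse primer: GATGGACAGTTCCT. This occurs on the top strand at positions 23–36.
The product is the template from position 5 through 36 (32 bp).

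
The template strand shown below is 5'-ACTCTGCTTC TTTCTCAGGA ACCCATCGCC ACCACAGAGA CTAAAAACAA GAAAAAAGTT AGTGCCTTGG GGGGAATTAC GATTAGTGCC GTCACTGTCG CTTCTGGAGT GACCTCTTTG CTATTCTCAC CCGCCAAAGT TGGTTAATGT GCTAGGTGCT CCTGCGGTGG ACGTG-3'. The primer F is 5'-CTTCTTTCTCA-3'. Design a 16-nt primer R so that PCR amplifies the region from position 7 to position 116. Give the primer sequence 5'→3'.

5'-GAGGTCACTCCAGAAG-3'

The product's 3' end on the top strand is position 116.
The reverse primer anneals to the top strand over positions 101–116, i.e. to CTTCTGGAGTGACCTC.
Its sequence written 5'→3' is the reverse complement: GAGGTCACTCCAGAAG.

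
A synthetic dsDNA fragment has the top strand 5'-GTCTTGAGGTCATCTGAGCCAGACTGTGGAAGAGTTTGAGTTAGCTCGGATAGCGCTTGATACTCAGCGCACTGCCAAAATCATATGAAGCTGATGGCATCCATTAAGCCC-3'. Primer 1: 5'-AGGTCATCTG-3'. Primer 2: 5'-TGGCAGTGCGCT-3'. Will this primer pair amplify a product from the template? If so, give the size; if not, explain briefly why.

Primer 1 (AGGTCATCTG) matches the top strand at positions 7–16; it acts as a forward primer.
Primer 2's reverse complement is AGCGCACTGCCA, matching the top strand at positions 66–77; it acts as a reverse primer.
The 3' ends face each other across positions 7–77, giving a 71 bp product.

Yes — a 71 bp product.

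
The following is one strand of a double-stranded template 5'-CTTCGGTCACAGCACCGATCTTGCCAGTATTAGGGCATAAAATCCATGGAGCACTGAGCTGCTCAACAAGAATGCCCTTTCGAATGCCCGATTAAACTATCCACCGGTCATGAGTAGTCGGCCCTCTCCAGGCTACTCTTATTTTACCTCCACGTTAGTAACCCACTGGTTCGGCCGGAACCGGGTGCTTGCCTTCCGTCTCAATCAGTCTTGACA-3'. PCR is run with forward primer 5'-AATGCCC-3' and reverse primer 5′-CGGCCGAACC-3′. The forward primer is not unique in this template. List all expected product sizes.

The forward primer AATGCCC matches the top strand at positions 71–77, 83–89.
The reverse primer's reverse complement is GGTTCGGCCG, matching at positions 168–177.
Each forward site pairs with the reverse site to give a product ending at position 177: sizes 107, 95 bp.

107 bp, 95 bp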